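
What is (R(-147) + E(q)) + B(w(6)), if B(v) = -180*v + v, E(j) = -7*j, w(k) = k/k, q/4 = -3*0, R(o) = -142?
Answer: -321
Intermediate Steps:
q = 0 (q = 4*(-3*0) = 4*0 = 0)
w(k) = 1
B(v) = -179*v
(R(-147) + E(q)) + B(w(6)) = (-142 - 7*0) - 179*1 = (-142 + 0) - 179 = -142 - 179 = -321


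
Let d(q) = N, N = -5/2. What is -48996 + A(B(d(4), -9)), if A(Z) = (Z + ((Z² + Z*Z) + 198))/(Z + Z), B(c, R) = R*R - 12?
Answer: -2250553/46 ≈ -48925.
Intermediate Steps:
N = -5/2 (N = -5*½ = -5/2 ≈ -2.5000)
d(q) = -5/2
B(c, R) = -12 + R² (B(c, R) = R² - 12 = -12 + R²)
A(Z) = (198 + Z + 2*Z²)/(2*Z) (A(Z) = (Z + ((Z² + Z²) + 198))/((2*Z)) = (Z + (2*Z² + 198))*(1/(2*Z)) = (Z + (198 + 2*Z²))*(1/(2*Z)) = (198 + Z + 2*Z²)*(1/(2*Z)) = (198 + Z + 2*Z²)/(2*Z))
-48996 + A(B(d(4), -9)) = -48996 + (½ + (-12 + (-9)²) + 99/(-12 + (-9)²)) = -48996 + (½ + (-12 + 81) + 99/(-12 + 81)) = -48996 + (½ + 69 + 99/69) = -48996 + (½ + 69 + 99*(1/69)) = -48996 + (½ + 69 + 33/23) = -48996 + 3263/46 = -2250553/46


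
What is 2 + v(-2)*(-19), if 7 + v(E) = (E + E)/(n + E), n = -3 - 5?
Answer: 637/5 ≈ 127.40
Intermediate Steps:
n = -8
v(E) = -7 + 2*E/(-8 + E) (v(E) = -7 + (E + E)/(-8 + E) = -7 + (2*E)/(-8 + E) = -7 + 2*E/(-8 + E))
2 + v(-2)*(-19) = 2 + ((56 - 5*(-2))/(-8 - 2))*(-19) = 2 + ((56 + 10)/(-10))*(-19) = 2 - 1/10*66*(-19) = 2 - 33/5*(-19) = 2 + 627/5 = 637/5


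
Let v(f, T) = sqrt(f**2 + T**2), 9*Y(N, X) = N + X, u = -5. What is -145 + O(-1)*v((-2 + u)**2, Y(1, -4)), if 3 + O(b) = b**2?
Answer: -145 - 2*sqrt(21610)/3 ≈ -243.00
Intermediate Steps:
O(b) = -3 + b**2
Y(N, X) = N/9 + X/9 (Y(N, X) = (N + X)/9 = N/9 + X/9)
v(f, T) = sqrt(T**2 + f**2)
-145 + O(-1)*v((-2 + u)**2, Y(1, -4)) = -145 + (-3 + (-1)**2)*sqrt(((1/9)*1 + (1/9)*(-4))**2 + ((-2 - 5)**2)**2) = -145 + (-3 + 1)*sqrt((1/9 - 4/9)**2 + ((-7)**2)**2) = -145 - 2*sqrt((-1/3)**2 + 49**2) = -145 - 2*sqrt(1/9 + 2401) = -145 - 2*sqrt(21610)/3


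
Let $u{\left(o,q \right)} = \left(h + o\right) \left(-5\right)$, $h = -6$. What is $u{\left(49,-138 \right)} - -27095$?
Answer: $26880$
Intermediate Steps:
$u{\left(o,q \right)} = 30 - 5 o$ ($u{\left(o,q \right)} = \left(-6 + o\right) \left(-5\right) = 30 - 5 o$)
$u{\left(49,-138 \right)} - -27095 = \left(30 - 245\right) - -27095 = \left(30 - 245\right) + 27095 = -215 + 27095 = 26880$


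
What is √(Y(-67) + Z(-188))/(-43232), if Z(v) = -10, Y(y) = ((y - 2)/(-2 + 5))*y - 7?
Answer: -√381/21616 ≈ -0.00090300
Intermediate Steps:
Y(y) = -7 + y*(-⅔ + y/3) (Y(y) = ((-2 + y)/3)*y - 7 = ((-2 + y)*(⅓))*y - 7 = (-⅔ + y/3)*y - 7 = y*(-⅔ + y/3) - 7 = -7 + y*(-⅔ + y/3))
√(Y(-67) + Z(-188))/(-43232) = √((-7 - ⅔*(-67) + (⅓)*(-67)²) - 10)/(-43232) = √((-7 + 134/3 + (⅓)*4489) - 10)*(-1/43232) = √((-7 + 134/3 + 4489/3) - 10)*(-1/43232) = √(1534 - 10)*(-1/43232) = √1524*(-1/43232) = (2*√381)*(-1/43232) = -√381/21616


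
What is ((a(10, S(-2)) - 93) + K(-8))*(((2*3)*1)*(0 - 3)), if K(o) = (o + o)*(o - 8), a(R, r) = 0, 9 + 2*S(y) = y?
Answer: -2934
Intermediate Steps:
S(y) = -9/2 + y/2
K(o) = 2*o*(-8 + o) (K(o) = (2*o)*(-8 + o) = 2*o*(-8 + o))
((a(10, S(-2)) - 93) + K(-8))*(((2*3)*1)*(0 - 3)) = ((0 - 93) + 2*(-8)*(-8 - 8))*(((2*3)*1)*(0 - 3)) = (-93 + 2*(-8)*(-16))*((6*1)*(-3)) = (-93 + 256)*(6*(-3)) = 163*(-18) = -2934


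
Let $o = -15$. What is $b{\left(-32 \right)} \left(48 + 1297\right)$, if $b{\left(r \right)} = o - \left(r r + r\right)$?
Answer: $-1354415$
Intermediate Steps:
$b{\left(r \right)} = -15 - r - r^{2}$ ($b{\left(r \right)} = -15 - \left(r r + r\right) = -15 - \left(r^{2} + r\right) = -15 - \left(r + r^{2}\right) = -15 - r - r^{2}$)
$b{\left(-32 \right)} \left(48 + 1297\right) = \left(-15 - -32 - \left(-32\right)^{2}\right) \left(48 + 1297\right) = \left(-15 + 32 - 1024\right) 1345 = \left(-1007\right) 1345 = -1354415$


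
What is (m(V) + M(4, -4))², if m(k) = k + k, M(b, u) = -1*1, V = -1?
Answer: 9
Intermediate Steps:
M(b, u) = -1
m(k) = 2*k
(m(V) + M(4, -4))² = (2*(-1) - 1)² = (-2 - 1)² = (-3)² = 9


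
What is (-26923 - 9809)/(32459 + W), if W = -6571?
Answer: -9183/6472 ≈ -1.4189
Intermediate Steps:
(-26923 - 9809)/(32459 + W) = (-26923 - 9809)/(32459 - 6571) = -36732/25888 = -36732*1/25888 = -9183/6472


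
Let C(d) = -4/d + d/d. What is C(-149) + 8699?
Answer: 1296304/149 ≈ 8700.0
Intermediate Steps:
C(d) = 1 - 4/d (C(d) = -4/d + 1 = 1 - 4/d)
C(-149) + 8699 = (-4 - 149)/(-149) + 8699 = -1/149*(-153) + 8699 = 153/149 + 8699 = 1296304/149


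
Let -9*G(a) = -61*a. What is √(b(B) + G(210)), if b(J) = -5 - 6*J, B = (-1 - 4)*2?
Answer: √13305/3 ≈ 38.449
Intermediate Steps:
B = -10 (B = -5*2 = -10)
G(a) = 61*a/9 (G(a) = -(-61)*a/9 = 61*a/9)
√(b(B) + G(210)) = √((-5 - 6*(-10)) + (61/9)*210) = √((-5 + 60) + 4270/3) = √(55 + 4270/3) = √(4435/3) = √13305/3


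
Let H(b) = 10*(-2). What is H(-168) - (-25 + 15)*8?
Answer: 60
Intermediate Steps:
H(b) = -20
H(-168) - (-25 + 15)*8 = -20 - (-25 + 15)*8 = -20 - (-10)*8 = -20 - 1*(-80) = -20 + 80 = 60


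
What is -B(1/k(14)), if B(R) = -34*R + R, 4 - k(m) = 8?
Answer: -33/4 ≈ -8.2500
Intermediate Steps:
k(m) = -4 (k(m) = 4 - 1*8 = 4 - 8 = -4)
B(R) = -33*R
-B(1/k(14)) = -(-33)/(-4) = -(-33)*(-1)/4 = -1*33/4 = -33/4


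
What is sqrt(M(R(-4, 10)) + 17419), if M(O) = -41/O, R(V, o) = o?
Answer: sqrt(1741490)/10 ≈ 131.97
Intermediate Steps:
sqrt(M(R(-4, 10)) + 17419) = sqrt(-41/10 + 17419) = sqrt(174149/10) = sqrt(1741490)/10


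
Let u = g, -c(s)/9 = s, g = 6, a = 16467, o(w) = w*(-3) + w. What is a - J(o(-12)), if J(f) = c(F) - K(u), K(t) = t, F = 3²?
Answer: 16554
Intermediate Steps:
o(w) = -2*w (o(w) = -3*w + w = -2*w)
F = 9
c(s) = -9*s
u = 6
J(f) = -87 (J(f) = -9*9 - 1*6 = -81 - 6 = -87)
a - J(o(-12)) = 16467 - 1*(-87) = 16467 + 87 = 16554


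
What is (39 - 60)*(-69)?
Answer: 1449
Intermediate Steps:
(39 - 60)*(-69) = -21*(-69) = 1449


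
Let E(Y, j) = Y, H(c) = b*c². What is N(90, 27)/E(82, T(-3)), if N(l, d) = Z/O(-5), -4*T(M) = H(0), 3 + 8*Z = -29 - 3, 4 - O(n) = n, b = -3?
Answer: -35/5904 ≈ -0.0059282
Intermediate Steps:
O(n) = 4 - n
H(c) = -3*c²
Z = -35/8 (Z = -3/8 + (-29 - 3)/8 = -3/8 + (⅛)*(-32) = -3/8 - 4 = -35/8 ≈ -4.3750)
T(M) = 0 (T(M) = -(-3)*0²/4 = -(-3)*0/4 = -¼*0 = 0)
N(l, d) = -35/72 (N(l, d) = -35/(8*(4 - 1*(-5))) = -35/(8*(4 + 5)) = -35/8/9 = -35/8*⅑ = -35/72)
N(90, 27)/E(82, T(-3)) = -35/72/82 = -35/72*1/82 = -35/5904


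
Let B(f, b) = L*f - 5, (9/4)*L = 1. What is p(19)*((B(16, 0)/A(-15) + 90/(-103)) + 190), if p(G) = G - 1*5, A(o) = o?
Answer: 36789802/13905 ≈ 2645.8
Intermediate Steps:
p(G) = -5 + G (p(G) = G - 5 = -5 + G)
L = 4/9 (L = (4/9)*1 = 4/9 ≈ 0.44444)
B(f, b) = -5 + 4*f/9 (B(f, b) = 4*f/9 - 5 = -5 + 4*f/9)
p(19)*((B(16, 0)/A(-15) + 90/(-103)) + 190) = (-5 + 19)*(((-5 + (4/9)*16)/(-15) + 90/(-103)) + 190) = 14*(((-5 + 64/9)*(-1/15) + 90*(-1/103)) + 190) = 14*(((19/9)*(-1/15) - 90/103) + 190) = 14*((-19/135 - 90/103) + 190) = 14*(-14107/13905 + 190) = 14*(2627843/13905) = 36789802/13905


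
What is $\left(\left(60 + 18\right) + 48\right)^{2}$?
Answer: $15876$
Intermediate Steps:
$\left(\left(60 + 18\right) + 48\right)^{2} = \left(78 + 48\right)^{2} = 126^{2} = 15876$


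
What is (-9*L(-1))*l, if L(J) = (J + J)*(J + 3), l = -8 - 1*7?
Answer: -540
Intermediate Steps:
l = -15 (l = -8 - 7 = -15)
L(J) = 2*J*(3 + J) (L(J) = (2*J)*(3 + J) = 2*J*(3 + J))
(-9*L(-1))*l = -18*(-1)*(3 - 1)*(-15) = -18*(-1)*2*(-15) = -9*(-4)*(-15) = 36*(-15) = -540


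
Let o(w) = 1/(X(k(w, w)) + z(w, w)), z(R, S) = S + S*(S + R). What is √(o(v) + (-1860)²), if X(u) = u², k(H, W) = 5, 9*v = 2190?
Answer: 3*√438632415225958215/1068215 ≈ 1860.0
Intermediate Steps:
v = 730/3 (v = (⅑)*2190 = 730/3 ≈ 243.33)
z(R, S) = S + S*(R + S)
o(w) = 1/(25 + w*(1 + 2*w)) (o(w) = 1/(5² + w*(1 + w + w)) = 1/(25 + w*(1 + 2*w)))
√(o(v) + (-1860)²) = √(1/(25 + 730*(1 + 2*(730/3))/3) + (-1860)²) = √(1/(25 + 730*(1 + 1460/3)/3) + 3459600) = √(1/(25 + (730/3)*(1463/3)) + 3459600) = √(1/(25 + 1067990/9) + 3459600) = √(1/(1068215/9) + 3459600) = √(9/1068215 + 3459600) = √(3695596614009/1068215) = 3*√438632415225958215/1068215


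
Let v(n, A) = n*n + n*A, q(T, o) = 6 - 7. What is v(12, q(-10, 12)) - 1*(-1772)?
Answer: 1904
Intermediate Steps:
q(T, o) = -1
v(n, A) = n² + A*n
v(12, q(-10, 12)) - 1*(-1772) = 12*(-1 + 12) - 1*(-1772) = 12*11 + 1772 = 132 + 1772 = 1904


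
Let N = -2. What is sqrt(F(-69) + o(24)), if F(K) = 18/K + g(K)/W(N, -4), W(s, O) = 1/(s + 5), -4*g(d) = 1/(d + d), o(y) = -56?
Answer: I*sqrt(476146)/92 ≈ 7.5004*I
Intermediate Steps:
g(d) = -1/(8*d) (g(d) = -1/(4*(d + d)) = -1/(2*d)/4 = -1/(8*d))
W(s, O) = 1/(5 + s)
F(K) = 141/(8*K) (F(K) = 18/K + (-1/(8*K))/(1/(5 - 2)) = 18/K + (-1/(8*K))/(1/3) = 18/K - 1/(8*K)*3 = 18/K - 3/(8*K) = 141/(8*K))
sqrt(F(-69) + o(24)) = sqrt((141/8)/(-69) - 56) = sqrt((141/8)*(-1/69) - 56) = sqrt(-47/184 - 56) = sqrt(-10351/184) = I*sqrt(476146)/92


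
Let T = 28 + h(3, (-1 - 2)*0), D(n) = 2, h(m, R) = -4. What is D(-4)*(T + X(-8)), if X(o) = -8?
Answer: 32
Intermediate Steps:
T = 24 (T = 28 - 4 = 24)
D(-4)*(T + X(-8)) = 2*(24 - 8) = 2*16 = 32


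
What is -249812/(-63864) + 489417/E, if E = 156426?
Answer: 1465275400/208124793 ≈ 7.0404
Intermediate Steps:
-249812/(-63864) + 489417/E = -249812/(-63864) + 489417/156426 = -249812*(-1/63864) + 489417*(1/156426) = 62453/15966 + 163139/52142 = 1465275400/208124793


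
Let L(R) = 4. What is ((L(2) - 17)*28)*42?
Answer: -15288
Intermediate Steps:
((L(2) - 17)*28)*42 = ((4 - 17)*28)*42 = -13*28*42 = -364*42 = -15288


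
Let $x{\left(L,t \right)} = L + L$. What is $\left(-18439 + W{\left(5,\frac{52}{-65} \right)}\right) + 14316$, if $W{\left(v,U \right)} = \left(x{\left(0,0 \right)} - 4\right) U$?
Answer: $- \frac{20599}{5} \approx -4119.8$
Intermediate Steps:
$x{\left(L,t \right)} = 2 L$
$W{\left(v,U \right)} = - 4 U$ ($W{\left(v,U \right)} = \left(2 \cdot 0 - 4\right) U = \left(0 - 4\right) U = - 4 U$)
$\left(-18439 + W{\left(5,\frac{52}{-65} \right)}\right) + 14316 = \left(-18439 - 4 \frac{52}{-65}\right) + 14316 = \left(-18439 - 4 \cdot 52 \left(- \frac{1}{65}\right)\right) + 14316 = \left(-18439 - - \frac{16}{5}\right) + 14316 = \left(-18439 + \frac{16}{5}\right) + 14316 = - \frac{92179}{5} + 14316 = - \frac{20599}{5}$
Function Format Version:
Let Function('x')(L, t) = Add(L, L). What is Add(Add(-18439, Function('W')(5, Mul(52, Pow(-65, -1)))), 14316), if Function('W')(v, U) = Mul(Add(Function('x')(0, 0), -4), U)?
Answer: Rational(-20599, 5) ≈ -4119.8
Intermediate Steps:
Function('x')(L, t) = Mul(2, L)
Function('W')(v, U) = Mul(-4, U) (Function('W')(v, U) = Mul(Add(Mul(2, 0), -4), U) = Mul(Add(0, -4), U) = Mul(-4, U))
Add(Add(-18439, Function('W')(5, Mul(52, Pow(-65, -1)))), 14316) = Add(Add(-18439, Mul(-4, Mul(52, Pow(-65, -1)))), 14316) = Add(Add(-18439, Mul(-4, Mul(52, Rational(-1, 65)))), 14316) = Add(Add(-18439, Mul(-4, Rational(-4, 5))), 14316) = Add(Add(-18439, Rational(16, 5)), 14316) = Add(Rational(-92179, 5), 14316) = Rational(-20599, 5)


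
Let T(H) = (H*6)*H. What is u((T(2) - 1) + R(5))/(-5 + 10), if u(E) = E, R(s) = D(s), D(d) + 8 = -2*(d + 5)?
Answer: -1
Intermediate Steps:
D(d) = -18 - 2*d (D(d) = -8 - 2*(d + 5) = -8 - 2*(5 + d) = -8 + (-10 - 2*d) = -18 - 2*d)
R(s) = -18 - 2*s
T(H) = 6*H² (T(H) = (6*H)*H = 6*H²)
u((T(2) - 1) + R(5))/(-5 + 10) = ((6*2² - 1) + (-18 - 2*5))/(-5 + 10) = ((6*4 - 1) + (-18 - 10))/5 = ((24 - 1) - 28)*(⅕) = (23 - 28)*(⅕) = -5*⅕ = -1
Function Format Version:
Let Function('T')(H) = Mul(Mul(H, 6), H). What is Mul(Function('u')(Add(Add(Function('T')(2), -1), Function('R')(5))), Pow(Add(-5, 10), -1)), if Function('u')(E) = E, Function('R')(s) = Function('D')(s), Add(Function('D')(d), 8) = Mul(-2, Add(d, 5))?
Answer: -1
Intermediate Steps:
Function('D')(d) = Add(-18, Mul(-2, d)) (Function('D')(d) = Add(-8, Mul(-2, Add(d, 5))) = Add(-8, Mul(-2, Add(5, d))) = Add(-8, Add(-10, Mul(-2, d))) = Add(-18, Mul(-2, d)))
Function('R')(s) = Add(-18, Mul(-2, s))
Function('T')(H) = Mul(6, Pow(H, 2)) (Function('T')(H) = Mul(Mul(6, H), H) = Mul(6, Pow(H, 2)))
Mul(Function('u')(Add(Add(Function('T')(2), -1), Function('R')(5))), Pow(Add(-5, 10), -1)) = Mul(Add(Add(Mul(6, Pow(2, 2)), -1), Add(-18, Mul(-2, 5))), Pow(Add(-5, 10), -1)) = Mul(Add(Add(Mul(6, 4), -1), Add(-18, -10)), Pow(5, -1)) = Mul(Add(Add(24, -1), -28), Rational(1, 5)) = Mul(Add(23, -28), Rational(1, 5)) = Mul(-5, Rational(1, 5)) = -1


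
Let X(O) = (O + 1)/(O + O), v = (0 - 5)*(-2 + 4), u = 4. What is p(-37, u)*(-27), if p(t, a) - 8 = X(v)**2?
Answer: -88587/400 ≈ -221.47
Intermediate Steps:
v = -10 (v = -5*2 = -10)
X(O) = (1 + O)/(2*O) (X(O) = (1 + O)/((2*O)) = (1 + O)*(1/(2*O)) = (1 + O)/(2*O))
p(t, a) = 3281/400 (p(t, a) = 8 + ((1/2)*(1 - 10)/(-10))**2 = 8 + ((1/2)*(-1/10)*(-9))**2 = 8 + (9/20)**2 = 8 + 81/400 = 3281/400)
p(-37, u)*(-27) = (3281/400)*(-27) = -88587/400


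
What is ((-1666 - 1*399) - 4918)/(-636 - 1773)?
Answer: 6983/2409 ≈ 2.8987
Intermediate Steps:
((-1666 - 1*399) - 4918)/(-636 - 1773) = ((-1666 - 399) - 4918)/(-2409) = (-2065 - 4918)*(-1/2409) = -6983*(-1/2409) = 6983/2409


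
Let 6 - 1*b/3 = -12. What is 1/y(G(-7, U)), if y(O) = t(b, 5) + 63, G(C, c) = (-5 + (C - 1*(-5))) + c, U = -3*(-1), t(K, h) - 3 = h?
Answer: 1/71 ≈ 0.014085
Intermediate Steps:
b = 54 (b = 18 - 3*(-12) = 18 + 36 = 54)
t(K, h) = 3 + h
U = 3
G(C, c) = C + c (G(C, c) = (-5 + (C + 5)) + c = (-5 + (5 + C)) + c = C + c)
y(O) = 71 (y(O) = (3 + 5) + 63 = 8 + 63 = 71)
1/y(G(-7, U)) = 1/71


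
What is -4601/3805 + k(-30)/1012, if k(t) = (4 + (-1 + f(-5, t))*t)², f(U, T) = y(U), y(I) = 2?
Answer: -521008/962665 ≈ -0.54121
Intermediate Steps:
f(U, T) = 2
k(t) = (4 + t)² (k(t) = (4 + (-1 + 2)*t)² = (4 + 1*t)² = (4 + t)²)
-4601/3805 + k(-30)/1012 = -4601/3805 + (4 - 30)²/1012 = -4601*1/3805 + (-26)²*(1/1012) = -4601/3805 + 676*(1/1012) = -4601/3805 + 169/253 = -521008/962665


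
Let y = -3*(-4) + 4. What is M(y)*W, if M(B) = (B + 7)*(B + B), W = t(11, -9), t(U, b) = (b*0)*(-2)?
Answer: 0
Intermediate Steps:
t(U, b) = 0 (t(U, b) = 0*(-2) = 0)
y = 16 (y = 12 + 4 = 16)
W = 0
M(B) = 2*B*(7 + B) (M(B) = (7 + B)*(2*B) = 2*B*(7 + B))
M(y)*W = (2*16*(7 + 16))*0 = (2*16*23)*0 = 736*0 = 0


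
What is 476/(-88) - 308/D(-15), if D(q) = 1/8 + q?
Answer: 5721/374 ≈ 15.297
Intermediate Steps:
D(q) = 1/8 + q
476/(-88) - 308/D(-15) = 476/(-88) - 308/(1/8 - 15) = 476*(-1/88) - 308/(-119/8) = -119/22 - 308*(-8/119) = -119/22 + 352/17 = 5721/374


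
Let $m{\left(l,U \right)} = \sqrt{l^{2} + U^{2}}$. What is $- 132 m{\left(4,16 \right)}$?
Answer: $- 528 \sqrt{17} \approx -2177.0$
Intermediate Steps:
$m{\left(l,U \right)} = \sqrt{U^{2} + l^{2}}$
$- 132 m{\left(4,16 \right)} = - 132 \sqrt{16^{2} + 4^{2}} = - 132 \sqrt{256 + 16} = - 132 \sqrt{272} = - 132 \cdot 4 \sqrt{17} = - 528 \sqrt{17}$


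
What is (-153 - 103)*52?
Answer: -13312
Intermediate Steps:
(-153 - 103)*52 = -256*52 = -13312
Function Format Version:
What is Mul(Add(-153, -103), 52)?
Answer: -13312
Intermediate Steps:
Mul(Add(-153, -103), 52) = Mul(-256, 52) = -13312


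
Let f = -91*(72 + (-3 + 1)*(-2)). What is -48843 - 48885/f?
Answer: -337749303/6916 ≈ -48836.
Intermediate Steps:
f = -6916 (f = -91*(72 - 2*(-2)) = -91*(72 + 4) = -91*76 = -6916)
-48843 - 48885/f = -48843 - 48885/(-6916) = -48843 - 48885*(-1/6916) = -48843 + 48885/6916 = -337749303/6916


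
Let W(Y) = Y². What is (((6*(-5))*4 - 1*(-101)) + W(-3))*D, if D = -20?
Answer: 200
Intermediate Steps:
(((6*(-5))*4 - 1*(-101)) + W(-3))*D = (((6*(-5))*4 - 1*(-101)) + (-3)²)*(-20) = ((-30*4 + 101) + 9)*(-20) = ((-120 + 101) + 9)*(-20) = (-19 + 9)*(-20) = -10*(-20) = 200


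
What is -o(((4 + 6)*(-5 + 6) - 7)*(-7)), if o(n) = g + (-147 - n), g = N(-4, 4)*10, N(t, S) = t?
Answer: 166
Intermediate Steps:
g = -40 (g = -4*10 = -40)
o(n) = -187 - n (o(n) = -40 + (-147 - n) = -187 - n)
-o(((4 + 6)*(-5 + 6) - 7)*(-7)) = -(-187 - ((4 + 6)*(-5 + 6) - 7)*(-7)) = -(-187 - (10*1 - 7)*(-7)) = -(-187 - (10 - 7)*(-7)) = -(-187 - 3*(-7)) = -(-187 - 1*(-21)) = -(-187 + 21) = -1*(-166) = 166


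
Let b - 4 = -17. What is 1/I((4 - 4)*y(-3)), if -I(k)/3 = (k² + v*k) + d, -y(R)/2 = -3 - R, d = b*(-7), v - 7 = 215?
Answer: -1/273 ≈ -0.0036630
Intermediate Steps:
b = -13 (b = 4 - 17 = -13)
v = 222 (v = 7 + 215 = 222)
d = 91 (d = -13*(-7) = 91)
y(R) = 6 + 2*R (y(R) = -2*(-3 - R) = 6 + 2*R)
I(k) = -273 - 666*k - 3*k² (I(k) = -3*((k² + 222*k) + 91) = -3*(91 + k² + 222*k) = -273 - 666*k - 3*k²)
1/I((4 - 4)*y(-3)) = 1/(-273 - 666*(4 - 4)*(6 + 2*(-3)) - 3*(4 - 4)²*(6 + 2*(-3))²) = 1/(-273 - 0*(6 - 6) - 3*(0*(6 - 6))²) = 1/(-273 - 0*0 - 3*(0*0)²) = 1/(-273 - 666*0 - 3*0²) = 1/(-273 + 0 - 3*0) = 1/(-273 + 0 + 0) = 1/(-273) = -1/273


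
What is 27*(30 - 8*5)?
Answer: -270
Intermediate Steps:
27*(30 - 8*5) = 27*(30 - 40) = 27*(-10) = -270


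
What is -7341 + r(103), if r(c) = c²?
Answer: 3268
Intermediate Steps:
-7341 + r(103) = -7341 + 103² = -7341 + 10609 = 3268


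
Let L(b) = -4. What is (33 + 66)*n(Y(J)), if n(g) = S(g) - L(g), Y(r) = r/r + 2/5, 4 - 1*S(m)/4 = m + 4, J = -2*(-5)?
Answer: -792/5 ≈ -158.40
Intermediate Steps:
J = 10
S(m) = -4*m (S(m) = 16 - 4*(m + 4) = 16 - 4*(4 + m) = 16 + (-16 - 4*m) = -4*m)
Y(r) = 7/5 (Y(r) = 1 + 2*(1/5) = 1 + 2/5 = 7/5)
n(g) = 4 - 4*g (n(g) = -4*g - 1*(-4) = -4*g + 4 = 4 - 4*g)
(33 + 66)*n(Y(J)) = (33 + 66)*(4 - 4*7/5) = 99*(4 - 28/5) = 99*(-8/5) = -792/5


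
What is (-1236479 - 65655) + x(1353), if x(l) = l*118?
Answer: -1142480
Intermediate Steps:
x(l) = 118*l
(-1236479 - 65655) + x(1353) = (-1236479 - 65655) + 118*1353 = -1302134 + 159654 = -1142480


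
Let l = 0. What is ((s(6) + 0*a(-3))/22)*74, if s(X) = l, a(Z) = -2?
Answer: 0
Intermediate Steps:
s(X) = 0
((s(6) + 0*a(-3))/22)*74 = ((0 + 0*(-2))/22)*74 = ((0 + 0)*(1/22))*74 = (0*(1/22))*74 = 0*74 = 0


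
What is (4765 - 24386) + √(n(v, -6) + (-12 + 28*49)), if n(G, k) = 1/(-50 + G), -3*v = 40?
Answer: -19621 + √49095430/190 ≈ -19584.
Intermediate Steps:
v = -40/3 (v = -⅓*40 = -40/3 ≈ -13.333)
(4765 - 24386) + √(n(v, -6) + (-12 + 28*49)) = (4765 - 24386) + √(1/(-50 - 40/3) + (-12 + 28*49)) = -19621 + √(1/(-190/3) + (-12 + 1372)) = -19621 + √(-3/190 + 1360) = -19621 + √(258397/190) = -19621 + √49095430/190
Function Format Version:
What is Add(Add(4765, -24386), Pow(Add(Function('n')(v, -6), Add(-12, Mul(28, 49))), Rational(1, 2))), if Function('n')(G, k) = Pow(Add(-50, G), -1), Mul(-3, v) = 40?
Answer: Add(-19621, Mul(Rational(1, 190), Pow(49095430, Rational(1, 2)))) ≈ -19584.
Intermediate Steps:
v = Rational(-40, 3) (v = Mul(Rational(-1, 3), 40) = Rational(-40, 3) ≈ -13.333)
Add(Add(4765, -24386), Pow(Add(Function('n')(v, -6), Add(-12, Mul(28, 49))), Rational(1, 2))) = Add(Add(4765, -24386), Pow(Add(Pow(Add(-50, Rational(-40, 3)), -1), Add(-12, Mul(28, 49))), Rational(1, 2))) = Add(-19621, Pow(Add(Pow(Rational(-190, 3), -1), Add(-12, 1372)), Rational(1, 2))) = Add(-19621, Pow(Add(Rational(-3, 190), 1360), Rational(1, 2))) = Add(-19621, Pow(Rational(258397, 190), Rational(1, 2))) = Add(-19621, Mul(Rational(1, 190), Pow(49095430, Rational(1, 2))))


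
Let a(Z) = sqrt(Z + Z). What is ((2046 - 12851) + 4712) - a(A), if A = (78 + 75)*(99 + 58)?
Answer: -6093 - 3*sqrt(5338) ≈ -6312.2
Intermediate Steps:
A = 24021 (A = 153*157 = 24021)
a(Z) = sqrt(2)*sqrt(Z) (a(Z) = sqrt(2*Z) = sqrt(2)*sqrt(Z))
((2046 - 12851) + 4712) - a(A) = ((2046 - 12851) + 4712) - sqrt(2)*sqrt(24021) = (-10805 + 4712) - sqrt(2)*3*sqrt(2669) = -6093 - 3*sqrt(5338)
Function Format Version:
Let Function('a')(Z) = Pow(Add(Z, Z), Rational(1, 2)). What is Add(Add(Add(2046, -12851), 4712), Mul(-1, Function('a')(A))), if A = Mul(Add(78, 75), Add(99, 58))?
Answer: Add(-6093, Mul(-3, Pow(5338, Rational(1, 2)))) ≈ -6312.2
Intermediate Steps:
A = 24021 (A = Mul(153, 157) = 24021)
Function('a')(Z) = Mul(Pow(2, Rational(1, 2)), Pow(Z, Rational(1, 2))) (Function('a')(Z) = Pow(Mul(2, Z), Rational(1, 2)) = Mul(Pow(2, Rational(1, 2)), Pow(Z, Rational(1, 2))))
Add(Add(Add(2046, -12851), 4712), Mul(-1, Function('a')(A))) = Add(Add(Add(2046, -12851), 4712), Mul(-1, Mul(Pow(2, Rational(1, 2)), Pow(24021, Rational(1, 2))))) = Add(Add(-10805, 4712), Mul(-1, Mul(Pow(2, Rational(1, 2)), Mul(3, Pow(2669, Rational(1, 2)))))) = Add(-6093, Mul(-1, Mul(3, Pow(5338, Rational(1, 2))))) = Add(-6093, Mul(-3, Pow(5338, Rational(1, 2))))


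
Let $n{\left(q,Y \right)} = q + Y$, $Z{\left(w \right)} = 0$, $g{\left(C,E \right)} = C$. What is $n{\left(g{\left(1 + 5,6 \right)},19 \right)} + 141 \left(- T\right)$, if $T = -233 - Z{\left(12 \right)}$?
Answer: $32878$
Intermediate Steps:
$n{\left(q,Y \right)} = Y + q$
$T = -233$ ($T = -233 - 0 = -233 + 0 = -233$)
$n{\left(g{\left(1 + 5,6 \right)},19 \right)} + 141 \left(- T\right) = \left(19 + \left(1 + 5\right)\right) + 141 \left(\left(-1\right) \left(-233\right)\right) = \left(19 + 6\right) + 141 \cdot 233 = 25 + 32853 = 32878$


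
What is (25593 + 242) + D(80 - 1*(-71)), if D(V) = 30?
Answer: 25865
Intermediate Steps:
(25593 + 242) + D(80 - 1*(-71)) = (25593 + 242) + 30 = 25835 + 30 = 25865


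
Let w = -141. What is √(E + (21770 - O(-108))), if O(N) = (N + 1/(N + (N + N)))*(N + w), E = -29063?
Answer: I*√11076189/18 ≈ 184.89*I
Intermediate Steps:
O(N) = (-141 + N)*(N + 1/(3*N)) (O(N) = (N + 1/(N + (N + N)))*(N - 141) = (N + 1/(N + 2*N))*(-141 + N) = (N + 1/(3*N))*(-141 + N) = (-141 + N)*(N + 1/(3*N)))
√(E + (21770 - O(-108))) = √(-29063 + (21770 - (⅓ + (-108)² - 141*(-108) - 47/(-108)))) = √(-29063 + (21770 - (⅓ + 11664 + 15228 - 47*(-1/108)))) = √(-29063 + (21770 - (⅓ + 11664 + 15228 + 47/108))) = √(-29063 + (21770 - 1*2904419/108)) = √(-29063 + (21770 - 2904419/108)) = √(-29063 - 553259/108) = √(-3692063/108) = I*√11076189/18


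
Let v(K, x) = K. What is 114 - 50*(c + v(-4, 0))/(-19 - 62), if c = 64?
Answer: 4078/27 ≈ 151.04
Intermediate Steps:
114 - 50*(c + v(-4, 0))/(-19 - 62) = 114 - 50*(64 - 4)/(-19 - 62) = 114 - 3000/(-81) = 114 - 3000*(-1)/81 = 114 - 50*(-20/27) = 114 + 1000/27 = 4078/27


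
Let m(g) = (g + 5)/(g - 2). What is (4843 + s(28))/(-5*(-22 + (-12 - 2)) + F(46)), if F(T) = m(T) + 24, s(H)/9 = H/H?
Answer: 213488/9027 ≈ 23.650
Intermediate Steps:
m(g) = (5 + g)/(-2 + g)
s(H) = 9 (s(H) = 9*(H/H) = 9*1 = 9)
F(T) = 24 + (5 + T)/(-2 + T) (F(T) = (5 + T)/(-2 + T) + 24 = 24 + (5 + T)/(-2 + T))
(4843 + s(28))/(-5*(-22 + (-12 - 2)) + F(46)) = (4843 + 9)/(-5*(-22 + (-12 - 2)) + (-43 + 25*46)/(-2 + 46)) = 4852/(-5*(-22 - 14) + (-43 + 1150)/44) = 4852/(-5*(-36) + (1/44)*1107) = 4852/(180 + 1107/44) = 4852/(9027/44) = 4852*(44/9027) = 213488/9027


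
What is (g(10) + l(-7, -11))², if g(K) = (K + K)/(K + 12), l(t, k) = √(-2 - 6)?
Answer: -868/121 + 40*I*√2/11 ≈ -7.1736 + 5.1426*I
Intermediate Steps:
l(t, k) = 2*I*√2 (l(t, k) = √(-8) = 2*I*√2)
g(K) = 2*K/(12 + K) (g(K) = (2*K)/(12 + K) = 2*K/(12 + K))
(g(10) + l(-7, -11))² = (2*10/(12 + 10) + 2*I*√2)² = (2*10/22 + 2*I*√2)² = (2*10*(1/22) + 2*I*√2)² = (10/11 + 2*I*√2)²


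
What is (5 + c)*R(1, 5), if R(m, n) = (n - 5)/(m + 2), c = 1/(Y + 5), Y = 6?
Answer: 0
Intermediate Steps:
c = 1/11 (c = 1/(6 + 5) = 1/11 ≈ 0.090909)
R(m, n) = (-5 + n)/(2 + m)
(5 + c)*R(1, 5) = (5 + 1/11)*((-5 + 5)/(2 + 1)) = 56*(0/3)/11 = 56*((⅓)*0)/11 = (56/11)*0 = 0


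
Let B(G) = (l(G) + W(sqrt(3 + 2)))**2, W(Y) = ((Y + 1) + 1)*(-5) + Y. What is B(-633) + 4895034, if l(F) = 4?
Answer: 4895150 + 48*sqrt(5) ≈ 4.8953e+6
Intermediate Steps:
W(Y) = -10 - 4*Y (W(Y) = ((1 + Y) + 1)*(-5) + Y = (2 + Y)*(-5) + Y = (-10 - 5*Y) + Y = -10 - 4*Y)
B(G) = (-6 - 4*sqrt(5))**2 (B(G) = (4 + (-10 - 4*sqrt(3 + 2)))**2 = (4 + (-10 - 4*sqrt(5)))**2 = (-6 - 4*sqrt(5))**2)
B(-633) + 4895034 = (116 + 48*sqrt(5)) + 4895034 = 4895150 + 48*sqrt(5)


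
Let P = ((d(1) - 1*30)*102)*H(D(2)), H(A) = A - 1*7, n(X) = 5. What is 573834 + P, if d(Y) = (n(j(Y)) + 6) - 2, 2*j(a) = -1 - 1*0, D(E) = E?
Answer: 584544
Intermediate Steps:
j(a) = -1/2 (j(a) = (-1 - 1*0)/2 = (-1 + 0)/2 = (1/2)*(-1) = -1/2)
d(Y) = 9 (d(Y) = (5 + 6) - 2 = 11 - 2 = 9)
H(A) = -7 + A (H(A) = A - 7 = -7 + A)
P = 10710 (P = ((9 - 1*30)*102)*(-7 + 2) = ((9 - 30)*102)*(-5) = -21*102*(-5) = -2142*(-5) = 10710)
573834 + P = 573834 + 10710 = 584544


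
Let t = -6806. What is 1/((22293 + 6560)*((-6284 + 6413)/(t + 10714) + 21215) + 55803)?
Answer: 3908/2392372671821 ≈ 1.6335e-9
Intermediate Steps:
1/((22293 + 6560)*((-6284 + 6413)/(t + 10714) + 21215) + 55803) = 1/((22293 + 6560)*((-6284 + 6413)/(-6806 + 10714) + 21215) + 55803) = 1/(28853*(129/3908 + 21215) + 55803) = 1/(28853*(82908349/3908) + 55803) = 1/(2392154593697/3908 + 55803) = 1/(2392372671821/3908) = 3908/2392372671821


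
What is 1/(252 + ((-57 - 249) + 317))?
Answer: 1/263 ≈ 0.0038023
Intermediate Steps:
1/(252 + ((-57 - 249) + 317)) = 1/(252 + (-306 + 317)) = 1/(252 + 11) = 1/263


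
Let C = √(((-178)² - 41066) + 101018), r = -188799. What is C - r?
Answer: 188799 + 2*√22909 ≈ 1.8910e+5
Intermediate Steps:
C = 2*√22909 (C = √((31684 - 41066) + 101018) = √(-9382 + 101018) = √91636 = 2*√22909 ≈ 302.71)
C - r = 2*√22909 - 1*(-188799) = 2*√22909 + 188799 = 188799 + 2*√22909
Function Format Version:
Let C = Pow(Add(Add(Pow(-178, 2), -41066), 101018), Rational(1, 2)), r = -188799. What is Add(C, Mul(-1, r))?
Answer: Add(188799, Mul(2, Pow(22909, Rational(1, 2)))) ≈ 1.8910e+5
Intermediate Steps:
C = Mul(2, Pow(22909, Rational(1, 2))) (C = Pow(Add(Add(31684, -41066), 101018), Rational(1, 2)) = Pow(Add(-9382, 101018), Rational(1, 2)) = Pow(91636, Rational(1, 2)) = Mul(2, Pow(22909, Rational(1, 2))) ≈ 302.71)
Add(C, Mul(-1, r)) = Add(Mul(2, Pow(22909, Rational(1, 2))), Mul(-1, -188799)) = Add(Mul(2, Pow(22909, Rational(1, 2))), 188799) = Add(188799, Mul(2, Pow(22909, Rational(1, 2))))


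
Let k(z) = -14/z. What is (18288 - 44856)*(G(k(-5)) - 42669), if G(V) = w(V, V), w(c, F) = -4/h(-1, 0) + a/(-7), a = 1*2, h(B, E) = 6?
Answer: 7935587064/7 ≈ 1.1337e+9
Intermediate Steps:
a = 2
w(c, F) = -20/21 (w(c, F) = -4/6 + 2/(-7) = -4*⅙ + 2*(-⅐) = -⅔ - 2/7 = -20/21)
G(V) = -20/21
(18288 - 44856)*(G(k(-5)) - 42669) = (18288 - 44856)*(-20/21 - 42669) = -26568*(-896069/21) = 7935587064/7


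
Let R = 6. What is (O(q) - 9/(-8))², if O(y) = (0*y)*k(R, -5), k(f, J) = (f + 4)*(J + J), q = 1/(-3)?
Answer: 81/64 ≈ 1.2656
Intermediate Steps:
q = -⅓ ≈ -0.33333
k(f, J) = 2*J*(4 + f) (k(f, J) = (4 + f)*(2*J) = 2*J*(4 + f))
O(y) = 0 (O(y) = (0*y)*(2*(-5)*(4 + 6)) = 0*(2*(-5)*10) = 0*(-100) = 0)
(O(q) - 9/(-8))² = (0 - 9/(-8))² = (0 - 9*(-⅛))² = (0 + 9/8)² = (9/8)² = 81/64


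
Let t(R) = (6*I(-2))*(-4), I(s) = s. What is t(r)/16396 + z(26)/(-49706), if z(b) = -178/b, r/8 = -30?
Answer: 8118947/2648683622 ≈ 0.0030653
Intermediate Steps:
r = -240 (r = 8*(-30) = -240)
t(R) = 48 (t(R) = (6*(-2))*(-4) = -12*(-4) = 48)
t(r)/16396 + z(26)/(-49706) = 48/16396 - 178/26/(-49706) = 48*(1/16396) - 178*1/26*(-1/49706) = 12/4099 - 89/13*(-1/49706) = 12/4099 + 89/646178 = 8118947/2648683622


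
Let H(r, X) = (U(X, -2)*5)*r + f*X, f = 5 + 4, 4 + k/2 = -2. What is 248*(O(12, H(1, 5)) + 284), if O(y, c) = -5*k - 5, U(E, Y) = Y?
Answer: 84072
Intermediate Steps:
k = -12 (k = -8 + 2*(-2) = -8 - 4 = -12)
f = 9
H(r, X) = -10*r + 9*X (H(r, X) = (-2*5)*r + 9*X = -10*r + 9*X)
O(y, c) = 55 (O(y, c) = -5*(-12) - 5 = 60 - 5 = 55)
248*(O(12, H(1, 5)) + 284) = 248*(55 + 284) = 248*339 = 84072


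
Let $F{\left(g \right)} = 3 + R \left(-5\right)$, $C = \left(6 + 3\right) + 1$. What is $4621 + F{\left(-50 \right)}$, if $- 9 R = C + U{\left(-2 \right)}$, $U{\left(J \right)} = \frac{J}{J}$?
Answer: $\frac{41671}{9} \approx 4630.1$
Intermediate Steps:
$U{\left(J \right)} = 1$
$C = 10$ ($C = 9 + 1 = 10$)
$R = - \frac{11}{9}$ ($R = - \frac{10 + 1}{9} = \left(- \frac{1}{9}\right) 11 = - \frac{11}{9} \approx -1.2222$)
$F{\left(g \right)} = \frac{82}{9}$ ($F{\left(g \right)} = 3 - - \frac{55}{9} = 3 + \frac{55}{9} = \frac{82}{9}$)
$4621 + F{\left(-50 \right)} = 4621 + \frac{82}{9} = \frac{41671}{9}$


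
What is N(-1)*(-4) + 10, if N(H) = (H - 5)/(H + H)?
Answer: -2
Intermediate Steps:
N(H) = (-5 + H)/(2*H) (N(H) = (-5 + H)/((2*H)) = (-5 + H)*(1/(2*H)) = (-5 + H)/(2*H))
N(-1)*(-4) + 10 = ((1/2)*(-5 - 1)/(-1))*(-4) + 10 = ((1/2)*(-1)*(-6))*(-4) + 10 = 3*(-4) + 10 = -12 + 10 = -2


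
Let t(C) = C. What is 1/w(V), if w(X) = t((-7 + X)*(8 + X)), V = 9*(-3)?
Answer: 1/646 ≈ 0.0015480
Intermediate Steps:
V = -27
w(X) = (-7 + X)*(8 + X)
1/w(V) = 1/(-56 - 27 + (-27)²) = 1/(-56 - 27 + 729) = 1/646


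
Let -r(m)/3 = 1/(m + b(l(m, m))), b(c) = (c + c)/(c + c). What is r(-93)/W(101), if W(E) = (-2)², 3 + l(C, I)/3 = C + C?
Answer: 3/368 ≈ 0.0081522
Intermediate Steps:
l(C, I) = -9 + 6*C (l(C, I) = -9 + 3*(C + C) = -9 + 3*(2*C) = -9 + 6*C)
W(E) = 4
b(c) = 1 (b(c) = (2*c)/((2*c)) = (2*c)*(1/(2*c)) = 1)
r(m) = -3/(1 + m) (r(m) = -3/(m + 1) = -3/(1 + m))
r(-93)/W(101) = -3/(1 - 93)/4 = -3/(-92)*(¼) = -3*(-1/92)*(¼) = (3/92)*(¼) = 3/368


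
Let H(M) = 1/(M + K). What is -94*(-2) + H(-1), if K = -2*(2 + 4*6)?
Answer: 9963/53 ≈ 187.98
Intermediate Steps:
K = -52 (K = -2*(2 + 24) = -2*26 = -52)
H(M) = 1/(-52 + M) (H(M) = 1/(M - 52) = 1/(-52 + M))
-94*(-2) + H(-1) = -94*(-2) + 1/(-52 - 1) = 188 + 1/(-53) = 188 - 1/53 = 9963/53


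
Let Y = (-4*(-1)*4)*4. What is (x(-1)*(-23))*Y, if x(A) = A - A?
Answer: 0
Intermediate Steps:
x(A) = 0
Y = 64 (Y = (4*4)*4 = 16*4 = 64)
(x(-1)*(-23))*Y = (0*(-23))*64 = 0*64 = 0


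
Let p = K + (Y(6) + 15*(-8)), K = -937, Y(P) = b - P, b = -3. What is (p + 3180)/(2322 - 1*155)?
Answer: 2114/2167 ≈ 0.97554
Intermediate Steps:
Y(P) = -3 - P
p = -1066 (p = -937 + ((-3 - 1*6) + 15*(-8)) = -937 + ((-3 - 6) - 120) = -937 + (-9 - 120) = -937 - 129 = -1066)
(p + 3180)/(2322 - 1*155) = (-1066 + 3180)/(2322 - 1*155) = 2114/(2322 - 155) = 2114/2167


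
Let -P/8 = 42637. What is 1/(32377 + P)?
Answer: -1/308719 ≈ -3.2392e-6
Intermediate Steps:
P = -341096 (P = -8*42637 = -341096)
1/(32377 + P) = 1/(32377 - 341096) = 1/(-308719) = -1/308719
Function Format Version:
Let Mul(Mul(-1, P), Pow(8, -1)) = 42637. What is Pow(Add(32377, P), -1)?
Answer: Rational(-1, 308719) ≈ -3.2392e-6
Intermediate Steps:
P = -341096 (P = Mul(-8, 42637) = -341096)
Pow(Add(32377, P), -1) = Pow(Add(32377, -341096), -1) = Pow(-308719, -1) = Rational(-1, 308719)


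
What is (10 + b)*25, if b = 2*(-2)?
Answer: 150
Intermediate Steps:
b = -4
(10 + b)*25 = (10 - 4)*25 = 6*25 = 150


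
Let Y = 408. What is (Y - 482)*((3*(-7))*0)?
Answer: 0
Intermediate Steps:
(Y - 482)*((3*(-7))*0) = (408 - 482)*((3*(-7))*0) = -(-1554)*0 = -74*0 = 0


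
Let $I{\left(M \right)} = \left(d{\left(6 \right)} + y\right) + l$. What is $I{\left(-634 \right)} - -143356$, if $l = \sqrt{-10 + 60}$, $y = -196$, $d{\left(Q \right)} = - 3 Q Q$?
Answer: $143052 + 5 \sqrt{2} \approx 1.4306 \cdot 10^{5}$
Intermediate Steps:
$d{\left(Q \right)} = - 3 Q^{2}$
$l = 5 \sqrt{2}$ ($l = \sqrt{50} = 5 \sqrt{2} \approx 7.0711$)
$I{\left(M \right)} = -304 + 5 \sqrt{2}$ ($I{\left(M \right)} = \left(- 3 \cdot 6^{2} - 196\right) + 5 \sqrt{2} = \left(\left(-3\right) 36 - 196\right) + 5 \sqrt{2} = \left(-108 - 196\right) + 5 \sqrt{2} = -304 + 5 \sqrt{2}$)
$I{\left(-634 \right)} - -143356 = \left(-304 + 5 \sqrt{2}\right) - -143356 = \left(-304 + 5 \sqrt{2}\right) + 143356 = 143052 + 5 \sqrt{2}$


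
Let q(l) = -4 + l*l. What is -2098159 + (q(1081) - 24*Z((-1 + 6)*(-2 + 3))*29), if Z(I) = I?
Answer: -933082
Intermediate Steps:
q(l) = -4 + l²
-2098159 + (q(1081) - 24*Z((-1 + 6)*(-2 + 3))*29) = -2098159 + ((-4 + 1081²) - 24*(-1 + 6)*(-2 + 3)*29) = -2098159 + ((-4 + 1168561) - 120*29) = -2098159 + (1168557 - 24*5*29) = -2098159 + (1168557 - 120*29) = -2098159 + (1168557 - 3480) = -2098159 + 1165077 = -933082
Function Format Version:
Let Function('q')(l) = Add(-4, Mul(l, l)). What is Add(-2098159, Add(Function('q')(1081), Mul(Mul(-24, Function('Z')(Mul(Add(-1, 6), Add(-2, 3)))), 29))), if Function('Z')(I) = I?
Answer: -933082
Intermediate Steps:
Function('q')(l) = Add(-4, Pow(l, 2))
Add(-2098159, Add(Function('q')(1081), Mul(Mul(-24, Function('Z')(Mul(Add(-1, 6), Add(-2, 3)))), 29))) = Add(-2098159, Add(Add(-4, Pow(1081, 2)), Mul(Mul(-24, Mul(Add(-1, 6), Add(-2, 3))), 29))) = Add(-2098159, Add(Add(-4, 1168561), Mul(Mul(-24, Mul(5, 1)), 29))) = Add(-2098159, Add(1168557, Mul(Mul(-24, 5), 29))) = Add(-2098159, Add(1168557, Mul(-120, 29))) = Add(-2098159, Add(1168557, -3480)) = Add(-2098159, 1165077) = -933082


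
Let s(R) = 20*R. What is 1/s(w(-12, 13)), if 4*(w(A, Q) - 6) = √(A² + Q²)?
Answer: 24/1315 - √313/1315 ≈ 0.0047971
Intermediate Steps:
w(A, Q) = 6 + √(A² + Q²)/4
1/s(w(-12, 13)) = 1/(20*(6 + √((-12)² + 13²)/4)) = 1/(20*(6 + √(144 + 169)/4)) = 1/(20*(6 + √313/4)) = 1/(120 + 5*√313)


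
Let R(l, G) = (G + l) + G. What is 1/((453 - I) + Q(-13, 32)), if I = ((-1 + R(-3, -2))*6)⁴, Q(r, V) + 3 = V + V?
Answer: -1/5307902 ≈ -1.8840e-7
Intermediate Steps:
Q(r, V) = -3 + 2*V (Q(r, V) = -3 + (V + V) = -3 + 2*V)
R(l, G) = l + 2*G
I = 5308416 (I = ((-1 + (-3 + 2*(-2)))*6)⁴ = ((-1 + (-3 - 4))*6)⁴ = ((-1 - 7)*6)⁴ = (-8*6)⁴ = (-48)⁴ = 5308416)
1/((453 - I) + Q(-13, 32)) = 1/((453 - 1*5308416) + (-3 + 2*32)) = 1/((453 - 5308416) + (-3 + 64)) = 1/(-5307963 + 61) = 1/(-5307902) = -1/5307902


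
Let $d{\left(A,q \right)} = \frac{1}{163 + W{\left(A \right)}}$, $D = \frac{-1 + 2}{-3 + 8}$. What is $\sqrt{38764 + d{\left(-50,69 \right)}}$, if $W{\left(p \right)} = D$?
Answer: $\frac{\sqrt{1613202879}}{204} \approx 196.89$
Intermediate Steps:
$D = \frac{1}{5}$ ($D = 1 \cdot \frac{1}{5} = \frac{1}{5} \approx 0.2$)
$W{\left(p \right)} = \frac{1}{5}$
$d{\left(A,q \right)} = \frac{5}{816}$ ($d{\left(A,q \right)} = \frac{1}{163 + \frac{1}{5}} = \frac{1}{\frac{816}{5}} = \frac{5}{816}$)
$\sqrt{38764 + d{\left(-50,69 \right)}} = \sqrt{38764 + \frac{5}{816}} = \sqrt{\frac{31631429}{816}} = \frac{\sqrt{1613202879}}{204}$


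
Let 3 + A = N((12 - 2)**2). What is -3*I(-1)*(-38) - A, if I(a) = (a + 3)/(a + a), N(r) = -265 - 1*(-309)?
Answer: -155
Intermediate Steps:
N(r) = 44 (N(r) = -265 + 309 = 44)
I(a) = (3 + a)/(2*a) (I(a) = (3 + a)/((2*a)) = (3 + a)*(1/(2*a)) = (3 + a)/(2*a))
A = 41 (A = -3 + 44 = 41)
-3*I(-1)*(-38) - A = -3*(3 - 1)/(2*(-1))*(-38) - 1*41 = -3*(-1)*2/2*(-38) - 41 = -3*(-1)*(-38) - 41 = 3*(-38) - 41 = -114 - 41 = -155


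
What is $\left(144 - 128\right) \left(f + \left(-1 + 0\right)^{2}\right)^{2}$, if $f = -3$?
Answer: $64$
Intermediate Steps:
$\left(144 - 128\right) \left(f + \left(-1 + 0\right)^{2}\right)^{2} = \left(144 - 128\right) \left(-3 + \left(-1 + 0\right)^{2}\right)^{2} = 16 \left(-3 + \left(-1\right)^{2}\right)^{2} = 16 \left(-3 + 1\right)^{2} = 16 \left(-2\right)^{2} = 16 \cdot 4 = 64$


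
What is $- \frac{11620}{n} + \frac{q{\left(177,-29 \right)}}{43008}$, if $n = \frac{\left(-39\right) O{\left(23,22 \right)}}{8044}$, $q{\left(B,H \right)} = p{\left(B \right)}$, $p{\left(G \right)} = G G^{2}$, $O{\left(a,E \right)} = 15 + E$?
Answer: $\frac{1342671527153}{20686848} \approx 64905.0$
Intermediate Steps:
$p{\left(G \right)} = G^{3}$
$q{\left(B,H \right)} = B^{3}$
$n = - \frac{1443}{8044}$ ($n = \frac{\left(-39\right) \left(15 + 22\right)}{8044} = \left(-39\right) 37 \cdot \frac{1}{8044} = \left(-1443\right) \frac{1}{8044} = - \frac{1443}{8044} \approx -0.17939$)
$- \frac{11620}{n} + \frac{q{\left(177,-29 \right)}}{43008} = - \frac{11620}{- \frac{1443}{8044}} + \frac{177^{3}}{43008} = \left(-11620\right) \left(- \frac{8044}{1443}\right) + 5545233 \cdot \frac{1}{43008} = \frac{93471280}{1443} + \frac{1848411}{14336} = \frac{1342671527153}{20686848}$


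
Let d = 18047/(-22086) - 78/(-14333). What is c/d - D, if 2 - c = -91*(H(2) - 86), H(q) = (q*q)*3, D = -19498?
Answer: 7140985249630/256944943 ≈ 27792.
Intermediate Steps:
d = -256944943/316558638 (d = 18047*(-1/22086) - 78*(-1/14333) = -18047/22086 + 78/14333 = -256944943/316558638 ≈ -0.81168)
H(q) = 3*q**2 (H(q) = q**2*3 = 3*q**2)
c = -6732 (c = 2 - (-91)*(3*2**2 - 86) = 2 - (-91)*(3*4 - 86) = 2 - (-91)*(12 - 86) = 2 - (-91)*(-74) = 2 - 1*6734 = 2 - 6734 = -6732)
c/d - D = -6732/(-256944943/316558638) - 1*(-19498) = -6732*(-316558638/256944943) + 19498 = 2131072751016/256944943 + 19498 = 7140985249630/256944943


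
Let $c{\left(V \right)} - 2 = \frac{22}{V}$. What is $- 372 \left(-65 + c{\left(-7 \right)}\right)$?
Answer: $\frac{172236}{7} \approx 24605.0$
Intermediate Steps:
$c{\left(V \right)} = 2 + \frac{22}{V}$
$- 372 \left(-65 + c{\left(-7 \right)}\right) = - 372 \left(-65 + \left(2 + \frac{22}{-7}\right)\right) = - 372 \left(-65 + \left(2 + 22 \left(- \frac{1}{7}\right)\right)\right) = - 372 \left(-65 + \left(2 - \frac{22}{7}\right)\right) = - 372 \left(-65 - \frac{8}{7}\right) = \left(-372\right) \left(- \frac{463}{7}\right) = \frac{172236}{7}$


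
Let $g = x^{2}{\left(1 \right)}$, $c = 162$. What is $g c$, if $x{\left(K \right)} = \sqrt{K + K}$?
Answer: $324$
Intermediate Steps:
$x{\left(K \right)} = \sqrt{2} \sqrt{K}$ ($x{\left(K \right)} = \sqrt{2 K} = \sqrt{2} \sqrt{K}$)
$g = 2$ ($g = \left(\sqrt{2} \sqrt{1}\right)^{2} = \left(\sqrt{2} \cdot 1\right)^{2} = \left(\sqrt{2}\right)^{2} = 2$)
$g c = 2 \cdot 162 = 324$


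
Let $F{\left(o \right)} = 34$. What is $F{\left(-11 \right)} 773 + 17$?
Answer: $26299$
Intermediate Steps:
$F{\left(-11 \right)} 773 + 17 = 34 \cdot 773 + 17 = 26282 + 17 = 26299$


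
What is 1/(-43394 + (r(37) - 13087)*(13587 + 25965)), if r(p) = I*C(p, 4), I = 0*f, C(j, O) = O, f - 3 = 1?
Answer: -1/517660418 ≈ -1.9318e-9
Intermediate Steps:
f = 4 (f = 3 + 1 = 4)
I = 0 (I = 0*4 = 0)
r(p) = 0 (r(p) = 0*4 = 0)
1/(-43394 + (r(37) - 13087)*(13587 + 25965)) = 1/(-43394 + (0 - 13087)*(13587 + 25965)) = 1/(-43394 - 13087*39552) = 1/(-43394 - 517617024) = 1/(-517660418) = -1/517660418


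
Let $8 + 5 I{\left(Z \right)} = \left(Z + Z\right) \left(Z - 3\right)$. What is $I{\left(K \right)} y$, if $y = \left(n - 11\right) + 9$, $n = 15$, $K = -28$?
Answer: $\frac{22464}{5} \approx 4492.8$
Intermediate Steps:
$I{\left(Z \right)} = - \frac{8}{5} + \frac{2 Z \left(-3 + Z\right)}{5}$ ($I{\left(Z \right)} = - \frac{8}{5} + \frac{\left(Z + Z\right) \left(Z - 3\right)}{5} = - \frac{8}{5} + \frac{2 Z \left(-3 + Z\right)}{5}$)
$y = 13$ ($y = \left(15 - 11\right) + 9 = 4 + 9 = 13$)
$I{\left(K \right)} y = \left(- \frac{8}{5} - - \frac{168}{5} + \frac{2 \left(-28\right)^{2}}{5}\right) 13 = \left(- \frac{8}{5} + \frac{168}{5} + \frac{2}{5} \cdot 784\right) 13 = \left(- \frac{8}{5} + \frac{168}{5} + \frac{1568}{5}\right) 13 = \frac{1728}{5} \cdot 13 = \frac{22464}{5}$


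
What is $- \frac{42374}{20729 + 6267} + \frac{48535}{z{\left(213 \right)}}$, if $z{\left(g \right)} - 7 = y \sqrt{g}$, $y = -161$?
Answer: $- \frac{510764421}{313126604} - \frac{65665 \sqrt{213}}{46396} \approx -22.287$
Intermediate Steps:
$z{\left(g \right)} = 7 - 161 \sqrt{g}$
$- \frac{42374}{20729 + 6267} + \frac{48535}{z{\left(213 \right)}} = - \frac{42374}{20729 + 6267} + \frac{48535}{7 - 161 \sqrt{213}} = - \frac{42374}{26996} + \frac{48535}{7 - 161 \sqrt{213}} = \left(-42374\right) \frac{1}{26996} + \frac{48535}{7 - 161 \sqrt{213}} = - \frac{21187}{13498} + \frac{48535}{7 - 161 \sqrt{213}}$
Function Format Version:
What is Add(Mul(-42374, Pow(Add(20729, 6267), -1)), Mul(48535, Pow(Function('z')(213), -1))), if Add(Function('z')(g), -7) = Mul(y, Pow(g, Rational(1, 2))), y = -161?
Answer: Add(Rational(-510764421, 313126604), Mul(Rational(-65665, 46396), Pow(213, Rational(1, 2)))) ≈ -22.287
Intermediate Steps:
Function('z')(g) = Add(7, Mul(-161, Pow(g, Rational(1, 2))))
Add(Mul(-42374, Pow(Add(20729, 6267), -1)), Mul(48535, Pow(Function('z')(213), -1))) = Add(Mul(-42374, Pow(Add(20729, 6267), -1)), Mul(48535, Pow(Add(7, Mul(-161, Pow(213, Rational(1, 2)))), -1))) = Add(Mul(-42374, Pow(26996, -1)), Mul(48535, Pow(Add(7, Mul(-161, Pow(213, Rational(1, 2)))), -1))) = Add(Mul(-42374, Rational(1, 26996)), Mul(48535, Pow(Add(7, Mul(-161, Pow(213, Rational(1, 2)))), -1))) = Add(Rational(-21187, 13498), Mul(48535, Pow(Add(7, Mul(-161, Pow(213, Rational(1, 2)))), -1)))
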